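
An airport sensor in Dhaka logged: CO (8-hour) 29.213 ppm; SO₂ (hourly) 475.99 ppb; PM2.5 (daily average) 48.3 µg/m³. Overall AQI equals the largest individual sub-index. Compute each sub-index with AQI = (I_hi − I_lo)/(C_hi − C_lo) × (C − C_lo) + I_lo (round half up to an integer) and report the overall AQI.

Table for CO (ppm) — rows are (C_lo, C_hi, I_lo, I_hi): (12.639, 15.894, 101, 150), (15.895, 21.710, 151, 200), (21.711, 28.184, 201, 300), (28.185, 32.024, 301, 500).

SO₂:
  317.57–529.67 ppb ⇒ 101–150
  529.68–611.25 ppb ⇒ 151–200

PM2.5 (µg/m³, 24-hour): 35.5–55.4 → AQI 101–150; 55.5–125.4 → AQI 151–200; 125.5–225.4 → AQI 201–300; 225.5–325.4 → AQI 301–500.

354

CO: 29.213 ∈ [28.185, 32.024] ↔ index [301, 500].
301 + (29.213−28.185)·(500−301)/(32.024−28.185) = 301 + 1.028·199/3.839 ≈ 354.29, so AQI = 354.
SO₂: 475.99 ∈ [317.57, 529.67] ↔ index [101, 150].
101 + (475.99−317.57)·(150−101)/(529.67−317.57) = 101 + 158.42·49/212.10 ≈ 137.60, so AQI = 138.
PM2.5: row 35.5–55.4 (AQI 101–150). (150−101)·(48.3−35.5)/(55.4−35.5) + 101 = 49·12.8/19.9 + 101 ≈ 132.52 → 133.
Sub-indices: CO→354, SO₂→138, PM2.5→133. Overall AQI = max = 354; dominant pollutant is CO.
AQI 354: Hazardous.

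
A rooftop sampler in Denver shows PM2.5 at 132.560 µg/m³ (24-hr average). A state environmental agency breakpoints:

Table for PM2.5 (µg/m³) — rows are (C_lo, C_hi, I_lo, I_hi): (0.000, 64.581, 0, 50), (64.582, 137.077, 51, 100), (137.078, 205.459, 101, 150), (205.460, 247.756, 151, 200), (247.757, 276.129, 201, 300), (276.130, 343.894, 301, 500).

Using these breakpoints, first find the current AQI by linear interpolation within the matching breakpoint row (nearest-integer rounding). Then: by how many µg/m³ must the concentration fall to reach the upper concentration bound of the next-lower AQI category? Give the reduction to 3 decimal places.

67.979

PM2.5: 132.560 lies in 64.582–137.077, so I_lo=51, I_hi=100, C_lo=64.582, C_hi=137.077.
(100−51)/(137.077−64.582) × (132.560−64.582) + 51 = 49/72.495 × 67.978 + 51 ≈ 96.95 → 97.
Current AQI 97 is in the Moderate range (51–100). The next-lower category tops out at AQI 50, whose upper concentration bound is 64.581 µg/m³.
Reduction needed = 132.560 − 64.581 = 67.979 µg/m³.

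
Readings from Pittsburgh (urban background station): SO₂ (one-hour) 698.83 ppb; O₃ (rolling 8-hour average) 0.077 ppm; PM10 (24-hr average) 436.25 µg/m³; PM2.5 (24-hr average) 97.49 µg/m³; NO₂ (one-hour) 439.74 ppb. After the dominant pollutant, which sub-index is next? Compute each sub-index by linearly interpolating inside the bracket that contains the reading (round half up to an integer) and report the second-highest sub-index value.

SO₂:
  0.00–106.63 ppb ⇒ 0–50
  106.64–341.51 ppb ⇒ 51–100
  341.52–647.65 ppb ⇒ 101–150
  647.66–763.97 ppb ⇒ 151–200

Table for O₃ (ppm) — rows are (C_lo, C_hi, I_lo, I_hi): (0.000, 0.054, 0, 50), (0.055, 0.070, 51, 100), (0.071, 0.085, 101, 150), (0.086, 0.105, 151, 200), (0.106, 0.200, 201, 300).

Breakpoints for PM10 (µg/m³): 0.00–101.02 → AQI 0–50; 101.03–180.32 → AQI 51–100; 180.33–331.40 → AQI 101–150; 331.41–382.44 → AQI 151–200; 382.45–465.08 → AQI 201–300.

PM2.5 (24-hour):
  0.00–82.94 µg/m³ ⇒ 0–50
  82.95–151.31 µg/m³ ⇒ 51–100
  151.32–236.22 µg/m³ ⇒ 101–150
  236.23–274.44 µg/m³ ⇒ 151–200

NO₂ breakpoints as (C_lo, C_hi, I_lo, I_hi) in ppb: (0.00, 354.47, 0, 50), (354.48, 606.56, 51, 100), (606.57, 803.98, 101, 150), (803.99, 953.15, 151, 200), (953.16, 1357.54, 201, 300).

SO₂: 698.83 ∈ [647.66, 763.97] ↔ index [151, 200].
151 + (698.83−647.66)·(200−151)/(763.97−647.66) = 151 + 51.17·49/116.31 ≈ 172.56, so AQI = 173.
O₃: 0.077 ∈ [0.071, 0.085] ↔ index [101, 150].
101 + (0.077−0.071)·(150−101)/(0.085−0.071) = 101 + 0.006·49/0.014 ≈ 122.00, so AQI = 122.
PM10: 436.25 lies in 382.45–465.08, so I_lo=201, I_hi=300, C_lo=382.45, C_hi=465.08.
(300−201)/(465.08−382.45) × (436.25−382.45) + 201 = 99/82.63 × 53.80 + 201 ≈ 265.46 → 265.
PM2.5: 97.49 lies in 82.95–151.31, so I_lo=51, I_hi=100, C_lo=82.95, C_hi=151.31.
(100−51)/(151.31−82.95) × (97.49−82.95) + 51 = 49/68.36 × 14.54 + 51 ≈ 61.42 → 61.
NO₂: 439.74 ∈ [354.48, 606.56] ↔ index [51, 100].
51 + (439.74−354.48)·(100−51)/(606.56−354.48) = 51 + 85.26·49/252.08 ≈ 67.57, so AQI = 68.
Sub-indices: SO₂→173, O₃→122, PM10→265, PM2.5→61, NO₂→68. Ranked high→low: 265, 173, 122, 68, 61. Second-highest sub-index = 173.

173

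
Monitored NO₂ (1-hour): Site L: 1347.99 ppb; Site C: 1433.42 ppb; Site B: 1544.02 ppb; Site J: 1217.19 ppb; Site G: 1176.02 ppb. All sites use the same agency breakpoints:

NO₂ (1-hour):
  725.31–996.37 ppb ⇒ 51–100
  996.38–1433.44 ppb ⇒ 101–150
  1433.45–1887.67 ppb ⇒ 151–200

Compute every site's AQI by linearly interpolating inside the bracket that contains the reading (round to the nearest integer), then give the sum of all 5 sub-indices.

Site L 1347.99: bracket 996.38–1433.44 → index 101–150; slope 49/437.06, offset 351.61.
AQI = 101 + 49/437.06·351.61 ≈ 140.42 ⇒ 140.
Site C: 1433.42 lies in 996.38–1433.44, so I_lo=101, I_hi=150, C_lo=996.38, C_hi=1433.44.
(150−101)/(1433.44−996.38) × (1433.42−996.38) + 101 = 49/437.06 × 437.04 + 101 ≈ 150.00 → 150.
Site B 1544.02: bracket 1433.45–1887.67 → index 151–200; slope 49/454.22, offset 110.57.
AQI = 151 + 49/454.22·110.57 ≈ 162.93 ⇒ 163.
Site J: 1217.19 ∈ [996.38, 1433.44] ↔ index [101, 150].
101 + (1217.19−996.38)·(150−101)/(1433.44−996.38) = 101 + 220.81·49/437.06 ≈ 125.76, so AQI = 126.
Site G: 1176.02 ∈ [996.38, 1433.44] ↔ index [101, 150].
101 + (1176.02−996.38)·(150−101)/(1433.44−996.38) = 101 + 179.64·49/437.06 ≈ 121.14, so AQI = 121.
AQIs: Site L=140, Site C=150, Site B=163, Site J=126, Site G=121. Sum = 140 + 150 + 163 + 126 + 121 = 700.

700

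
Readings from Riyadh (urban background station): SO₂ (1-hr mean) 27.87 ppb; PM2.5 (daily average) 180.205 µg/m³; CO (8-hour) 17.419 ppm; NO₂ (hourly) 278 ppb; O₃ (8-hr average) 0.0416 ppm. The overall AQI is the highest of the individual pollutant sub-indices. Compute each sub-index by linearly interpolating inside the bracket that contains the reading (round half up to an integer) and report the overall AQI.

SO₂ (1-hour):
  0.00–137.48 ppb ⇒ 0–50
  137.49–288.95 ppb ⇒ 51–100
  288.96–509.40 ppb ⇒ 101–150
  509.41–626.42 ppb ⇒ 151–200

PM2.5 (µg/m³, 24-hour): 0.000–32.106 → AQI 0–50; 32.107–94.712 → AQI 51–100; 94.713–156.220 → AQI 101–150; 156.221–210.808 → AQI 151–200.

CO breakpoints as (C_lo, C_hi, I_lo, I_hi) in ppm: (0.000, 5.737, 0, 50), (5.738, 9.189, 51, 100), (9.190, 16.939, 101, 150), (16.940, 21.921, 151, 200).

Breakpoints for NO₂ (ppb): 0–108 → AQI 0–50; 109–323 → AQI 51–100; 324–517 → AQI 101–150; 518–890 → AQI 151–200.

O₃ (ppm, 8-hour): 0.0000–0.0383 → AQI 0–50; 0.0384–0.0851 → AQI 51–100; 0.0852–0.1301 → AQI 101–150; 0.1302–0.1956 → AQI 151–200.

173

SO₂: 27.87 ∈ [0.00, 137.48] ↔ index [0, 50].
0 + (27.87−0.00)·(50−0)/(137.48−0.00) = 0 + 27.87·50/137.48 ≈ 10.14, so AQI = 10.
PM2.5: 180.205 lies in 156.221–210.808, so I_lo=151, I_hi=200, C_lo=156.221, C_hi=210.808.
(200−151)/(210.808−156.221) × (180.205−156.221) + 151 = 49/54.587 × 23.984 + 151 ≈ 172.53 → 173.
CO: 17.419 lies in 16.940–21.921, so I_lo=151, I_hi=200, C_lo=16.940, C_hi=21.921.
(200−151)/(21.921−16.940) × (17.419−16.940) + 151 = 49/4.981 × 0.479 + 151 ≈ 155.71 → 156.
NO₂: 278 lies in 109–323, so I_lo=51, I_hi=100, C_lo=109, C_hi=323.
(100−51)/(323−109) × (278−109) + 51 = 49/214 × 169 + 51 ≈ 89.70 → 90.
O₃: row 0.0384–0.0851 (AQI 51–100). (100−51)·(0.0416−0.0384)/(0.0851−0.0384) + 51 = 49·0.0032/0.0467 + 51 ≈ 54.36 → 54.
Sub-indices: SO₂→10, PM2.5→173, CO→156, NO₂→90, O₃→54. Overall AQI = max = 173; dominant pollutant is PM2.5.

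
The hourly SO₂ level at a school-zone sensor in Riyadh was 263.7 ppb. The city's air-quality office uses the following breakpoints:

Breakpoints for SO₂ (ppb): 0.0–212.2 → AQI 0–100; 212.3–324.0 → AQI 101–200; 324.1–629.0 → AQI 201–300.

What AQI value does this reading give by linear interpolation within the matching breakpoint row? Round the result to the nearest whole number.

SO₂: row 212.3–324.0 (AQI 101–200). (200−101)·(263.7−212.3)/(324.0−212.3) + 101 = 99·51.4/111.7 + 101 ≈ 146.56 → 147.

147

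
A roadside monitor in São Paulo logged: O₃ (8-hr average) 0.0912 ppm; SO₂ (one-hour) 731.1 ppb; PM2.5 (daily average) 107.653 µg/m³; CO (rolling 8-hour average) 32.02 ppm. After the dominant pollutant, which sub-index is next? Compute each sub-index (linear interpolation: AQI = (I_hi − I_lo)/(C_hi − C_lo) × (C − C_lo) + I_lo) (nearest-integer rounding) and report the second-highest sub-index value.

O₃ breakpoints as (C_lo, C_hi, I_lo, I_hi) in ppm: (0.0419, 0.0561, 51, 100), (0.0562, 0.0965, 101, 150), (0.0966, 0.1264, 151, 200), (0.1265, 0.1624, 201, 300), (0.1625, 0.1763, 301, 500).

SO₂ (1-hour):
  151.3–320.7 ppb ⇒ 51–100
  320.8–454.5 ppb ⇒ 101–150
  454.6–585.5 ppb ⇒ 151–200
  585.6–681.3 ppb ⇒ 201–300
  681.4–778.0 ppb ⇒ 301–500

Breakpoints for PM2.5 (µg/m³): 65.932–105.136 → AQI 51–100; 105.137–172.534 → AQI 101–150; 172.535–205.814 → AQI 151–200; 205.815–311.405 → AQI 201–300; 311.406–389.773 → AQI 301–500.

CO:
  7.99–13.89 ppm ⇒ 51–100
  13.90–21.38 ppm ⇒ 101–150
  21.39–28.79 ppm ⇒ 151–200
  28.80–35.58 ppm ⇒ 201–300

O₃: 0.0912 ∈ [0.0562, 0.0965] ↔ index [101, 150].
101 + (0.0912−0.0562)·(150−101)/(0.0965−0.0562) = 101 + 0.0350·49/0.0403 ≈ 143.56, so AQI = 144.
SO₂: 731.1 ∈ [681.4, 778.0] ↔ index [301, 500].
301 + (731.1−681.4)·(500−301)/(778.0−681.4) = 301 + 49.7·199/96.6 ≈ 403.38, so AQI = 403.
PM2.5: 107.653 lies in 105.137–172.534, so I_lo=101, I_hi=150, C_lo=105.137, C_hi=172.534.
(150−101)/(172.534−105.137) × (107.653−105.137) + 101 = 49/67.397 × 2.516 + 101 ≈ 102.83 → 103.
CO: row 28.80–35.58 (AQI 201–300). (300−201)·(32.02−28.80)/(35.58−28.80) + 201 = 99·3.22/6.78 + 201 ≈ 248.02 → 248.
Sub-indices: O₃→144, SO₂→403, PM2.5→103, CO→248. Ranked high→low: 403, 248, 144, 103. Second-highest sub-index = 248.

248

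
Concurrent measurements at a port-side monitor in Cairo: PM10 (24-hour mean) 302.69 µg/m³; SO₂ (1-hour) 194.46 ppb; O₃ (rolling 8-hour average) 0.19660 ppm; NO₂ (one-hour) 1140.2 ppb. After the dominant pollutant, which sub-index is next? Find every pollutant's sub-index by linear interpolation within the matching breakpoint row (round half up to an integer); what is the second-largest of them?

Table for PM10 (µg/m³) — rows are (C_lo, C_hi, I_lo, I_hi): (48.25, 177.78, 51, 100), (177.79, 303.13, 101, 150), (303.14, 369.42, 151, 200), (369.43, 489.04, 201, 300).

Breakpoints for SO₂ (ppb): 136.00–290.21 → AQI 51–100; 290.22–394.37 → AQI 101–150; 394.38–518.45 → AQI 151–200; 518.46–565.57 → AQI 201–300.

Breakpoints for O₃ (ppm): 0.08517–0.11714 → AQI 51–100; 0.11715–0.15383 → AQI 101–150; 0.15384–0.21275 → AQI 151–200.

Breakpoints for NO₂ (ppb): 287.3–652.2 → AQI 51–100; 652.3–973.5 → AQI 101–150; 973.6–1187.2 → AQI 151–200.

PM10: 302.69 ∈ [177.79, 303.13] ↔ index [101, 150].
101 + (302.69−177.79)·(150−101)/(303.13−177.79) = 101 + 124.90·49/125.34 ≈ 149.83, so AQI = 150.
SO₂: 194.46 lies in 136.00–290.21, so I_lo=51, I_hi=100, C_lo=136.00, C_hi=290.21.
(100−51)/(290.21−136.00) × (194.46−136.00) + 51 = 49/154.21 × 58.46 + 51 ≈ 69.58 → 70.
O₃ 0.19660: bracket 0.15384–0.21275 → index 151–200; slope 49/0.05891, offset 0.04276.
AQI = 151 + 49/0.05891·0.04276 ≈ 186.57 ⇒ 187.
NO₂ 1140.2: bracket 973.6–1187.2 → index 151–200; slope 49/213.6, offset 166.6.
AQI = 151 + 49/213.6·166.6 ≈ 189.22 ⇒ 189.
Sub-indices: PM10→150, SO₂→70, O₃→187, NO₂→189. Ranked high→low: 189, 187, 150, 70. Second-highest sub-index = 187.

187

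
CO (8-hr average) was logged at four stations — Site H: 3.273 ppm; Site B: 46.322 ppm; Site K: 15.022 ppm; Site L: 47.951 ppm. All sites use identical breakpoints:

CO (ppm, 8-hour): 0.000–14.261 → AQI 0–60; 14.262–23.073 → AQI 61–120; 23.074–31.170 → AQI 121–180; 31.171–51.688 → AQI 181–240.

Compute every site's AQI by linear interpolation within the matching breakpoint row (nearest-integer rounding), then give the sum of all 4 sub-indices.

Site H: row 0.000–14.261 (AQI 0–60). (60−0)·(3.273−0.000)/(14.261−0.000) + 0 = 60·3.273/14.261 + 0 ≈ 13.77 → 14.
Site B: row 31.171–51.688 (AQI 181–240). (240−181)·(46.322−31.171)/(51.688−31.171) + 181 = 59·15.151/20.517 + 181 ≈ 224.57 → 225.
Site K 15.022: bracket 14.262–23.073 → index 61–120; slope 59/8.811, offset 0.760.
AQI = 61 + 59/8.811·0.760 ≈ 66.09 ⇒ 66.
Site L 47.951: bracket 31.171–51.688 → index 181–240; slope 59/20.517, offset 16.780.
AQI = 181 + 59/20.517·16.780 ≈ 229.25 ⇒ 229.
AQIs: Site H=14, Site B=225, Site K=66, Site L=229. Sum = 14 + 225 + 66 + 229 = 534.

534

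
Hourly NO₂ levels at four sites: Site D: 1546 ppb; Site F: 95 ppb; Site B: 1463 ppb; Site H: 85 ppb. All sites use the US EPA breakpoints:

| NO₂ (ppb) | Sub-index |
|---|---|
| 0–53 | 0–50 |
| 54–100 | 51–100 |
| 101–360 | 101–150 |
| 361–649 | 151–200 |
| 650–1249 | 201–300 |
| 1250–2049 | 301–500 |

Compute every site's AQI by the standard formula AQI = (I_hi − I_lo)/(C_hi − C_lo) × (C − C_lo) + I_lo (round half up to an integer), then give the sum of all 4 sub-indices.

Site D 1546: bracket 1250–2049 → index 301–500; slope 199/799, offset 296.
AQI = 301 + 199/799·296 ≈ 374.72 ⇒ 375.
Site F 95: bracket 54–100 → index 51–100; slope 49/46, offset 41.
AQI = 51 + 49/46·41 ≈ 94.67 ⇒ 95.
Site B 1463: bracket 1250–2049 → index 301–500; slope 199/799, offset 213.
AQI = 301 + 199/799·213 ≈ 354.05 ⇒ 354.
Site H: 85 ∈ [54, 100] ↔ index [51, 100].
51 + (85−54)·(100−51)/(100−54) = 51 + 31·49/46 ≈ 84.02, so AQI = 84.
AQIs: Site D=375, Site F=95, Site B=354, Site H=84. Sum = 375 + 95 + 354 + 84 = 908.

908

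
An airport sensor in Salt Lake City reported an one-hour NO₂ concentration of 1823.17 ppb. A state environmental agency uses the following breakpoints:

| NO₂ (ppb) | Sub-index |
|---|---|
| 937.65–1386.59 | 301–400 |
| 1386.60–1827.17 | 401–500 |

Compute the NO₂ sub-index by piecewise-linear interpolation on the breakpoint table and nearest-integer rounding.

NO₂: row 1386.60–1827.17 (AQI 401–500). (500−401)·(1823.17−1386.60)/(1827.17−1386.60) + 401 = 99·436.57/440.57 + 401 ≈ 499.10 → 499.

499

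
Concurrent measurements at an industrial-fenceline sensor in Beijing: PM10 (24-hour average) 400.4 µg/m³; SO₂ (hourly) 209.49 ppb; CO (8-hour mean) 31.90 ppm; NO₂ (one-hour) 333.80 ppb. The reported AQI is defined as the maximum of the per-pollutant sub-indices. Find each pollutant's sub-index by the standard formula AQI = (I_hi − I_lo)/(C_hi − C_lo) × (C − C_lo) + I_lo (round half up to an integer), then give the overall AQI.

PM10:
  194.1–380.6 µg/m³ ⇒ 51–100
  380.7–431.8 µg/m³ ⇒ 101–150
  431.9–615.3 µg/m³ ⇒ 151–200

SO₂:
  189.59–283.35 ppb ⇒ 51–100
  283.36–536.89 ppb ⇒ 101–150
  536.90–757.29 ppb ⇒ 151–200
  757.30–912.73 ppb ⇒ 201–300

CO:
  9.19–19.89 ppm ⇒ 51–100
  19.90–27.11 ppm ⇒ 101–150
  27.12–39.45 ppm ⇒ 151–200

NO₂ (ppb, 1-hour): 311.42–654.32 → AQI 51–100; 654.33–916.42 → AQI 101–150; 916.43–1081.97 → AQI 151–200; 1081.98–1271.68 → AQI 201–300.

PM10: 400.4 ∈ [380.7, 431.8] ↔ index [101, 150].
101 + (400.4−380.7)·(150−101)/(431.8−380.7) = 101 + 19.7·49/51.1 ≈ 119.89, so AQI = 120.
SO₂: row 189.59–283.35 (AQI 51–100). (100−51)·(209.49−189.59)/(283.35−189.59) + 51 = 49·19.90/93.76 + 51 ≈ 61.40 → 61.
CO 31.90: bracket 27.12–39.45 → index 151–200; slope 49/12.33, offset 4.78.
AQI = 151 + 49/12.33·4.78 ≈ 170.00 ⇒ 170.
NO₂: 333.80 lies in 311.42–654.32, so I_lo=51, I_hi=100, C_lo=311.42, C_hi=654.32.
(100−51)/(654.32−311.42) × (333.80−311.42) + 51 = 49/342.90 × 22.38 + 51 ≈ 54.20 → 54.
Sub-indices: PM10→120, SO₂→61, CO→170, NO₂→54. Overall AQI = max = 170; dominant pollutant is CO.
AQI 170: Unhealthy.

170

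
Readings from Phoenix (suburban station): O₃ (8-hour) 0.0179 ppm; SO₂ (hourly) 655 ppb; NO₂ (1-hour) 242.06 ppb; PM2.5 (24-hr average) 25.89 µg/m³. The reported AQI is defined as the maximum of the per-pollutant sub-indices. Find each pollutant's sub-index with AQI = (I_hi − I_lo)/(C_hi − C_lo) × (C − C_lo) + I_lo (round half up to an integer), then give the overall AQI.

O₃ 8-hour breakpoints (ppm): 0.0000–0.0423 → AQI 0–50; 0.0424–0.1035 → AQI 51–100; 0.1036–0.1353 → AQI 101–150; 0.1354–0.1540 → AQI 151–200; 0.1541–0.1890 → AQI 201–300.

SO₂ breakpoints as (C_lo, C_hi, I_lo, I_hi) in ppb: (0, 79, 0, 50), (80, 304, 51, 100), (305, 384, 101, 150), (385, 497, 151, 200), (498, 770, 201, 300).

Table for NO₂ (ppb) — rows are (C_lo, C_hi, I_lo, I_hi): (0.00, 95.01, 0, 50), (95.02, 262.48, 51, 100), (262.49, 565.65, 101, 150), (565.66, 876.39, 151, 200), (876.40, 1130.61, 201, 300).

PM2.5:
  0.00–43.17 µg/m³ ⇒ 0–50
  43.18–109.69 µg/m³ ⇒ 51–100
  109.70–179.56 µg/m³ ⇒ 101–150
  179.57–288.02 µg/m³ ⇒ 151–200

O₃: 0.0179 lies in 0.0000–0.0423, so I_lo=0, I_hi=50, C_lo=0.0000, C_hi=0.0423.
(50−0)/(0.0423−0.0000) × (0.0179−0.0000) + 0 = 50/0.0423 × 0.0179 + 0 ≈ 21.16 → 21.
SO₂: 655 lies in 498–770, so I_lo=201, I_hi=300, C_lo=498, C_hi=770.
(300−201)/(770−498) × (655−498) + 201 = 99/272 × 157 + 201 ≈ 258.14 → 258.
NO₂: 242.06 lies in 95.02–262.48, so I_lo=51, I_hi=100, C_lo=95.02, C_hi=262.48.
(100−51)/(262.48−95.02) × (242.06−95.02) + 51 = 49/167.46 × 147.04 + 51 ≈ 94.02 → 94.
PM2.5: 25.89 lies in 0.00–43.17, so I_lo=0, I_hi=50, C_lo=0.00, C_hi=43.17.
(50−0)/(43.17−0.00) × (25.89−0.00) + 0 = 50/43.17 × 25.89 + 0 ≈ 29.99 → 30.
Sub-indices: O₃→21, SO₂→258, NO₂→94, PM2.5→30. Overall AQI = max = 258; dominant pollutant is SO₂.

258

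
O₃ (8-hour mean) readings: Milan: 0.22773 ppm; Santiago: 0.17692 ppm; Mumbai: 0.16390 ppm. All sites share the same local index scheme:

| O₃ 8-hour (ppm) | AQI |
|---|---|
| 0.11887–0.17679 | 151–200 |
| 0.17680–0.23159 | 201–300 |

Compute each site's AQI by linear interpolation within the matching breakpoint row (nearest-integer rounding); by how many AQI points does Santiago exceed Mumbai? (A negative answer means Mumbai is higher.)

12

Milan 0.22773: bracket 0.17680–0.23159 → index 201–300; slope 99/0.05479, offset 0.05093.
AQI = 201 + 99/0.05479·0.05093 ≈ 293.03 ⇒ 293.
Santiago 0.17692: bracket 0.17680–0.23159 → index 201–300; slope 99/0.05479, offset 0.00012.
AQI = 201 + 99/0.05479·0.00012 ≈ 201.22 ⇒ 201.
Mumbai: row 0.11887–0.17679 (AQI 151–200). (200−151)·(0.16390−0.11887)/(0.17679−0.11887) + 151 = 49·0.04503/0.05792 + 151 ≈ 189.10 → 189.
AQIs: Milan=293, Santiago=201, Mumbai=189. Santiago (201) − Mumbai (189) = 12.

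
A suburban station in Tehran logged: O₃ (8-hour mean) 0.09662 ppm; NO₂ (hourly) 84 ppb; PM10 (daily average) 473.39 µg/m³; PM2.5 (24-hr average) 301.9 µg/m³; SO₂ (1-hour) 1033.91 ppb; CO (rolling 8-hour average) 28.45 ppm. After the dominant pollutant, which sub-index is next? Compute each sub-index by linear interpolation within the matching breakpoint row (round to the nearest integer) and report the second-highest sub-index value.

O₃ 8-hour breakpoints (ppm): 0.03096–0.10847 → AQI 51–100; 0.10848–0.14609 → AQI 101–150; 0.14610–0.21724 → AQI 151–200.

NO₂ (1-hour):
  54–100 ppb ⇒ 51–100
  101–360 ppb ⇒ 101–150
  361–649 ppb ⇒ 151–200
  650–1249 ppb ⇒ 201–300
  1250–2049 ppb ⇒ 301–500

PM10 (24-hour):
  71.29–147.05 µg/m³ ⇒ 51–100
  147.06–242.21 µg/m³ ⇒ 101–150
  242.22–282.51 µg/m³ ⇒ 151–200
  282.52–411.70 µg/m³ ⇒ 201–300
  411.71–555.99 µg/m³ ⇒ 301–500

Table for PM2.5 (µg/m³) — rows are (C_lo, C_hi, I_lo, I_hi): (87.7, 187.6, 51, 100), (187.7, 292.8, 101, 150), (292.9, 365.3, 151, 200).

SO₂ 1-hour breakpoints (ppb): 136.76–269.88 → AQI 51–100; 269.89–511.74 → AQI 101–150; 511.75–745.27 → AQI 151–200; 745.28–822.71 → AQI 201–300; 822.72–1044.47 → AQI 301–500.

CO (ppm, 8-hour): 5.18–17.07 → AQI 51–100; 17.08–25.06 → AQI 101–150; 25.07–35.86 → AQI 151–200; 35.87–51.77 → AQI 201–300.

386

O₃: 0.09662 ∈ [0.03096, 0.10847] ↔ index [51, 100].
51 + (0.09662−0.03096)·(100−51)/(0.10847−0.03096) = 51 + 0.06566·49/0.07751 ≈ 92.51, so AQI = 93.
NO₂: 84 lies in 54–100, so I_lo=51, I_hi=100, C_lo=54, C_hi=100.
(100−51)/(100−54) × (84−54) + 51 = 49/46 × 30 + 51 ≈ 82.96 → 83.
PM10: row 411.71–555.99 (AQI 301–500). (500−301)·(473.39−411.71)/(555.99−411.71) + 301 = 199·61.68/144.28 + 301 ≈ 386.07 → 386.
PM2.5: row 292.9–365.3 (AQI 151–200). (200−151)·(301.9−292.9)/(365.3−292.9) + 151 = 49·9.0/72.4 + 151 ≈ 157.09 → 157.
SO₂: row 822.72–1044.47 (AQI 301–500). (500−301)·(1033.91−822.72)/(1044.47−822.72) + 301 = 199·211.19/221.75 + 301 ≈ 490.52 → 491.
CO: 28.45 ∈ [25.07, 35.86] ↔ index [151, 200].
151 + (28.45−25.07)·(200−151)/(35.86−25.07) = 151 + 3.38·49/10.79 ≈ 166.35, so AQI = 166.
Sub-indices: O₃→93, NO₂→83, PM10→386, PM2.5→157, SO₂→491, CO→166. Ranked high→low: 491, 386, 166, 157, 93, 83. Second-highest sub-index = 386.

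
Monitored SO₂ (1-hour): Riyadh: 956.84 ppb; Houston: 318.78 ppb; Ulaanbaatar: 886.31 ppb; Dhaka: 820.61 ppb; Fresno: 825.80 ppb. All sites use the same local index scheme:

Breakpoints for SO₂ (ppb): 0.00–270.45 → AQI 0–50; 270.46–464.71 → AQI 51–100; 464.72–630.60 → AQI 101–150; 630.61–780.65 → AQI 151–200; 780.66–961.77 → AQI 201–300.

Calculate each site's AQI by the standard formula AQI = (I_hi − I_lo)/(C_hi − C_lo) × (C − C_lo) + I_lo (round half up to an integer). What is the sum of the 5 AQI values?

1068

Riyadh: 956.84 ∈ [780.66, 961.77] ↔ index [201, 300].
201 + (956.84−780.66)·(300−201)/(961.77−780.66) = 201 + 176.18·99/181.11 ≈ 297.31, so AQI = 297.
Houston: row 270.46–464.71 (AQI 51–100). (100−51)·(318.78−270.46)/(464.71−270.46) + 51 = 49·48.32/194.25 + 51 ≈ 63.19 → 63.
Ulaanbaatar: 886.31 lies in 780.66–961.77, so I_lo=201, I_hi=300, C_lo=780.66, C_hi=961.77.
(300−201)/(961.77−780.66) × (886.31−780.66) + 201 = 99/181.11 × 105.65 + 201 ≈ 258.75 → 259.
Dhaka: row 780.66–961.77 (AQI 201–300). (300−201)·(820.61−780.66)/(961.77−780.66) + 201 = 99·39.95/181.11 + 201 ≈ 222.84 → 223.
Fresno: 825.80 lies in 780.66–961.77, so I_lo=201, I_hi=300, C_lo=780.66, C_hi=961.77.
(300−201)/(961.77−780.66) × (825.80−780.66) + 201 = 99/181.11 × 45.14 + 201 ≈ 225.67 → 226.
AQIs: Riyadh=297, Houston=63, Ulaanbaatar=259, Dhaka=223, Fresno=226. Sum = 297 + 63 + 259 + 223 + 226 = 1068.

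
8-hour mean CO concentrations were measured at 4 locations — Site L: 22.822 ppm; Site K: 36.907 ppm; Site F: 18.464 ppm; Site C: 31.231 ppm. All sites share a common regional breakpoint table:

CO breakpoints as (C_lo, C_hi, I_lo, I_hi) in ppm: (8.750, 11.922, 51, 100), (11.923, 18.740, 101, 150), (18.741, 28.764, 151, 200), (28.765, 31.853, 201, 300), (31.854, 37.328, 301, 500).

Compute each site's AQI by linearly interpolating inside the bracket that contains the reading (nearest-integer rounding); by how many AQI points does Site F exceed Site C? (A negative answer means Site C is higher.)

-132

Site L: 22.822 ∈ [18.741, 28.764] ↔ index [151, 200].
151 + (22.822−18.741)·(200−151)/(28.764−18.741) = 151 + 4.081·49/10.023 ≈ 170.95, so AQI = 171.
Site K 36.907: bracket 31.854–37.328 → index 301–500; slope 199/5.474, offset 5.053.
AQI = 301 + 199/5.474·5.053 ≈ 484.70 ⇒ 485.
Site F: 18.464 lies in 11.923–18.740, so I_lo=101, I_hi=150, C_lo=11.923, C_hi=18.740.
(150−101)/(18.740−11.923) × (18.464−11.923) + 101 = 49/6.817 × 6.541 + 101 ≈ 148.02 → 148.
Site C: 31.231 ∈ [28.765, 31.853] ↔ index [201, 300].
201 + (31.231−28.765)·(300−201)/(31.853−28.765) = 201 + 2.466·99/3.088 ≈ 280.06, so AQI = 280.
AQIs: Site L=171, Site K=485, Site F=148, Site C=280. Site F (148) − Site C (280) = -132.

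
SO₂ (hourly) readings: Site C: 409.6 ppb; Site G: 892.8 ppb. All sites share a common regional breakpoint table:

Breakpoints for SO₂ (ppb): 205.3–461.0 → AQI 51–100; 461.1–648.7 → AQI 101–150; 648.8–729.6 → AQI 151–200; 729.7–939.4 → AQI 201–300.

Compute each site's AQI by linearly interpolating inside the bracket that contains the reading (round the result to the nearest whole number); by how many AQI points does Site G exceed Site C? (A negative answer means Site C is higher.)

188

Site C: 409.6 ∈ [205.3, 461.0] ↔ index [51, 100].
51 + (409.6−205.3)·(100−51)/(461.0−205.3) = 51 + 204.3·49/255.7 ≈ 90.15, so AQI = 90.
Site G: row 729.7–939.4 (AQI 201–300). (300−201)·(892.8−729.7)/(939.4−729.7) + 201 = 99·163.1/209.7 + 201 ≈ 278.00 → 278.
AQIs: Site C=90, Site G=278. Site G (278) − Site C (90) = 188.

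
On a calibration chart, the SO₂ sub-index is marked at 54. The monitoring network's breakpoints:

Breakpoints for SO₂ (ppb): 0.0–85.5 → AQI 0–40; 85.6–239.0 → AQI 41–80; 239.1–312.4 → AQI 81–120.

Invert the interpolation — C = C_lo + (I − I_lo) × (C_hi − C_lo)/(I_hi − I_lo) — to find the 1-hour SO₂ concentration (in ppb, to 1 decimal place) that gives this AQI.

136.7

AQI 54 lies in the 41–80 band, which corresponds to 85.6–239.0 ppb.
C = 85.6 + (54−41)×(239.0−85.6)/(80−41) = 85.6 + 13×153.4/39 ≈ 136.733 ppb → 136.7 ppb to 1 dp.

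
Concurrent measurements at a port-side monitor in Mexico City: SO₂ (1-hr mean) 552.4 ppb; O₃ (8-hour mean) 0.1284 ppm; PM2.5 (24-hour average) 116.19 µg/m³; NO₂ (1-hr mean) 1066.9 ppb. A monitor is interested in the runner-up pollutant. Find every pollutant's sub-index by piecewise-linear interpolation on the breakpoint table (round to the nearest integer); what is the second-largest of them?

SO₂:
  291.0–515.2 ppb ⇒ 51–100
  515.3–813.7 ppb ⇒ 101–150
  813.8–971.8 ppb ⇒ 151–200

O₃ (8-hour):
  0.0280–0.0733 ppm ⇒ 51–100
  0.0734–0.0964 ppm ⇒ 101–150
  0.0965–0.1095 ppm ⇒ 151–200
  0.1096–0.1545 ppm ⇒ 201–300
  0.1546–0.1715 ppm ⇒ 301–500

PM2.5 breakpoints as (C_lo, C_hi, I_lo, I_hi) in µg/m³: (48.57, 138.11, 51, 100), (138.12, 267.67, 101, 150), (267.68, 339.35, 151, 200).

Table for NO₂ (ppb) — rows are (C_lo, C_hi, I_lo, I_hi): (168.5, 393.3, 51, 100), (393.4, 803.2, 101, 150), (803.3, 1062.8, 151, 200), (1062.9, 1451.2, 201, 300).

202

SO₂: 552.4 lies in 515.3–813.7, so I_lo=101, I_hi=150, C_lo=515.3, C_hi=813.7.
(150−101)/(813.7−515.3) × (552.4−515.3) + 101 = 49/298.4 × 37.1 + 101 ≈ 107.09 → 107.
O₃: 0.1284 ∈ [0.1096, 0.1545] ↔ index [201, 300].
201 + (0.1284−0.1096)·(300−201)/(0.1545−0.1096) = 201 + 0.0188·99/0.0449 ≈ 242.45, so AQI = 242.
PM2.5: row 48.57–138.11 (AQI 51–100). (100−51)·(116.19−48.57)/(138.11−48.57) + 51 = 49·67.62/89.54 + 51 ≈ 88.00 → 88.
NO₂: 1066.9 ∈ [1062.9, 1451.2] ↔ index [201, 300].
201 + (1066.9−1062.9)·(300−201)/(1451.2−1062.9) = 201 + 4.0·99/388.3 ≈ 202.02, so AQI = 202.
Sub-indices: SO₂→107, O₃→242, PM2.5→88, NO₂→202. Ranked high→low: 242, 202, 107, 88. Second-highest sub-index = 202.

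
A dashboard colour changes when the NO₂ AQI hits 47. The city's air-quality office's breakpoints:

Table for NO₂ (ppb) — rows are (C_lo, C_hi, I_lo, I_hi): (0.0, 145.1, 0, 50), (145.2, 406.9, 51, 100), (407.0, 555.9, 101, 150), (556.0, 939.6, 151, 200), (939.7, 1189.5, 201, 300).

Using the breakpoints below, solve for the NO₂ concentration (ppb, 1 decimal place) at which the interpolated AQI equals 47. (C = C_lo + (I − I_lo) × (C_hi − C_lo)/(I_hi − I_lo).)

136.4

AQI 47 lies in the 0–50 band, which corresponds to 0.0–145.1 ppb.
C = 0.0 + (47−0)×(145.1−0.0)/(50−0) = 0.0 + 47×145.1/50 ≈ 136.394 ppb → 136.4 ppb to 1 dp.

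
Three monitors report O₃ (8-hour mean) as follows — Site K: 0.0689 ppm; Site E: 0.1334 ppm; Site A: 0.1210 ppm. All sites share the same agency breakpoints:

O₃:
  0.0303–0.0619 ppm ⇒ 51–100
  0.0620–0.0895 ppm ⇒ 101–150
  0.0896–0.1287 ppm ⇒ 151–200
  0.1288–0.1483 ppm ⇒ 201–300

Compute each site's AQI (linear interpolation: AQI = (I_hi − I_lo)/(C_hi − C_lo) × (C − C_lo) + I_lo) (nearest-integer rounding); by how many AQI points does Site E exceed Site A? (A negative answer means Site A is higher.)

Site K: 0.0689 lies in 0.0620–0.0895, so I_lo=101, I_hi=150, C_lo=0.0620, C_hi=0.0895.
(150−101)/(0.0895−0.0620) × (0.0689−0.0620) + 101 = 49/0.0275 × 0.0069 + 101 ≈ 113.29 → 113.
Site E 0.1334: bracket 0.1288–0.1483 → index 201–300; slope 99/0.0195, offset 0.0046.
AQI = 201 + 99/0.0195·0.0046 ≈ 224.35 ⇒ 224.
Site A: row 0.0896–0.1287 (AQI 151–200). (200−151)·(0.1210−0.0896)/(0.1287−0.0896) + 151 = 49·0.0314/0.0391 + 151 ≈ 190.35 → 190.
AQIs: Site K=113, Site E=224, Site A=190. Site E (224) − Site A (190) = 34.

34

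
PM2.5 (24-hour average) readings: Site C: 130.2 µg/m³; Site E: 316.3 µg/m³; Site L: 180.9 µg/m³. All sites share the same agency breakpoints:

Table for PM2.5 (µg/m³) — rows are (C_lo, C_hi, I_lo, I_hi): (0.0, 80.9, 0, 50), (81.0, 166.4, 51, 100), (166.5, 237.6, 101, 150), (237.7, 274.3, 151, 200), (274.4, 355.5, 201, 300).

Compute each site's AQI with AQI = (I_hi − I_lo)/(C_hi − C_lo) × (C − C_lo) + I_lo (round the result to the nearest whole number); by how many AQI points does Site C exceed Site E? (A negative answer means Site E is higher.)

-173

Site C: 130.2 ∈ [81.0, 166.4] ↔ index [51, 100].
51 + (130.2−81.0)·(100−51)/(166.4−81.0) = 51 + 49.2·49/85.4 ≈ 79.23, so AQI = 79.
Site E: row 274.4–355.5 (AQI 201–300). (300−201)·(316.3−274.4)/(355.5−274.4) + 201 = 99·41.9/81.1 + 201 ≈ 252.15 → 252.
Site L: 180.9 ∈ [166.5, 237.6] ↔ index [101, 150].
101 + (180.9−166.5)·(150−101)/(237.6−166.5) = 101 + 14.4·49/71.1 ≈ 110.92, so AQI = 111.
AQIs: Site C=79, Site E=252, Site L=111. Site C (79) − Site E (252) = -173.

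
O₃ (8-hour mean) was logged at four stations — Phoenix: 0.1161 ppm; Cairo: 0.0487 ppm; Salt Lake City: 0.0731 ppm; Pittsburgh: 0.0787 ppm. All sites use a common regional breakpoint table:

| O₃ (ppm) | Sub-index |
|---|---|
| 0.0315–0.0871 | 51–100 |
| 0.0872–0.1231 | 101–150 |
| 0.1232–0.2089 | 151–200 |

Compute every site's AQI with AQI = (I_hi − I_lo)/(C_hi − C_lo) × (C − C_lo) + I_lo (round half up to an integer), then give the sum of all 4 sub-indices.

Phoenix: 0.1161 lies in 0.0872–0.1231, so I_lo=101, I_hi=150, C_lo=0.0872, C_hi=0.1231.
(150−101)/(0.1231−0.0872) × (0.1161−0.0872) + 101 = 49/0.0359 × 0.0289 + 101 ≈ 140.45 → 140.
Cairo: row 0.0315–0.0871 (AQI 51–100). (100−51)·(0.0487−0.0315)/(0.0871−0.0315) + 51 = 49·0.0172/0.0556 + 51 ≈ 66.16 → 66.
Salt Lake City: 0.0731 lies in 0.0315–0.0871, so I_lo=51, I_hi=100, C_lo=0.0315, C_hi=0.0871.
(100−51)/(0.0871−0.0315) × (0.0731−0.0315) + 51 = 49/0.0556 × 0.0416 + 51 ≈ 87.66 → 88.
Pittsburgh: row 0.0315–0.0871 (AQI 51–100). (100−51)·(0.0787−0.0315)/(0.0871−0.0315) + 51 = 49·0.0472/0.0556 + 51 ≈ 92.60 → 93.
AQIs: Phoenix=140, Cairo=66, Salt Lake City=88, Pittsburgh=93. Sum = 140 + 66 + 88 + 93 = 387.

387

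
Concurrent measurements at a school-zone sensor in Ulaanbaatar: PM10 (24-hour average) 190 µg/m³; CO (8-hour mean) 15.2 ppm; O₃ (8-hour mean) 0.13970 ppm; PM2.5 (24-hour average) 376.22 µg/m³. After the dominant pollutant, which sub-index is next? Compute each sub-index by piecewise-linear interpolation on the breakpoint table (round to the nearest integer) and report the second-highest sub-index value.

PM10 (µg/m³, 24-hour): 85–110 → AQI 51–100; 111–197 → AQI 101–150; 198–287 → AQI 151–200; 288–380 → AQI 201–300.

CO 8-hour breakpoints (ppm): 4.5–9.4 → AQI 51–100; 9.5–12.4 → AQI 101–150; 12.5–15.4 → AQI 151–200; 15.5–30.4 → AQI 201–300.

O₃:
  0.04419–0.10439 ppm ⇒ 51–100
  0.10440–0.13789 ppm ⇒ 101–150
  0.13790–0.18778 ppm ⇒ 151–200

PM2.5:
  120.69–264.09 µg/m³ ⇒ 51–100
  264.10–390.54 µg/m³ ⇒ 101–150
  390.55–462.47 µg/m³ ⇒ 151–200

PM10: row 111–197 (AQI 101–150). (150−101)·(190−111)/(197−111) + 101 = 49·79/86 + 101 ≈ 146.01 → 146.
CO: row 12.5–15.4 (AQI 151–200). (200−151)·(15.2−12.5)/(15.4−12.5) + 151 = 49·2.7/2.9 + 151 ≈ 196.62 → 197.
O₃ 0.13970: bracket 0.13790–0.18778 → index 151–200; slope 49/0.04988, offset 0.00180.
AQI = 151 + 49/0.04988·0.00180 ≈ 152.77 ⇒ 153.
PM2.5: row 264.10–390.54 (AQI 101–150). (150−101)·(376.22−264.10)/(390.54−264.10) + 101 = 49·112.12/126.44 + 101 ≈ 144.45 → 144.
Sub-indices: PM10→146, CO→197, O₃→153, PM2.5→144. Ranked high→low: 197, 153, 146, 144. Second-highest sub-index = 153.

153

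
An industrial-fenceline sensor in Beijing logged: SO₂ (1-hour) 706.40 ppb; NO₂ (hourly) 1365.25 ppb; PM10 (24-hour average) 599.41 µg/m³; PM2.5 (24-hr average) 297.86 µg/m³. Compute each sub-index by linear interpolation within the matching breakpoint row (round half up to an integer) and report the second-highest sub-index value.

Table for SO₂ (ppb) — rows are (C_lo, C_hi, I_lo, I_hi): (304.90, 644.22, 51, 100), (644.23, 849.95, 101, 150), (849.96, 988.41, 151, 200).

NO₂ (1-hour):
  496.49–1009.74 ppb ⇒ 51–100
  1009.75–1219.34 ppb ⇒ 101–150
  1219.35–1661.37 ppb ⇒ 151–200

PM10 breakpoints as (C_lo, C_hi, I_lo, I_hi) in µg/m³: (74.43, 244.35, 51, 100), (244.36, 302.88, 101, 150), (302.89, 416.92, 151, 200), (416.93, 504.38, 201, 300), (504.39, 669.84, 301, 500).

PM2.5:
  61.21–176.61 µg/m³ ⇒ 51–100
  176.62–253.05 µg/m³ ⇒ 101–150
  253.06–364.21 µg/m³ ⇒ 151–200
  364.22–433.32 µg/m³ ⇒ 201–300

171

SO₂: row 644.23–849.95 (AQI 101–150). (150−101)·(706.40−644.23)/(849.95−644.23) + 101 = 49·62.17/205.72 + 101 ≈ 115.81 → 116.
NO₂: 1365.25 lies in 1219.35–1661.37, so I_lo=151, I_hi=200, C_lo=1219.35, C_hi=1661.37.
(200−151)/(1661.37−1219.35) × (1365.25−1219.35) + 151 = 49/442.02 × 145.90 + 151 ≈ 167.17 → 167.
PM10: 599.41 lies in 504.39–669.84, so I_lo=301, I_hi=500, C_lo=504.39, C_hi=669.84.
(500−301)/(669.84−504.39) × (599.41−504.39) + 301 = 199/165.45 × 95.02 + 301 ≈ 415.29 → 415.
PM2.5: 297.86 lies in 253.06–364.21, so I_lo=151, I_hi=200, C_lo=253.06, C_hi=364.21.
(200−151)/(364.21−253.06) × (297.86−253.06) + 151 = 49/111.15 × 44.80 + 151 ≈ 170.75 → 171.
Sub-indices: SO₂→116, NO₂→167, PM10→415, PM2.5→171. Ranked high→low: 415, 171, 167, 116. Second-highest sub-index = 171.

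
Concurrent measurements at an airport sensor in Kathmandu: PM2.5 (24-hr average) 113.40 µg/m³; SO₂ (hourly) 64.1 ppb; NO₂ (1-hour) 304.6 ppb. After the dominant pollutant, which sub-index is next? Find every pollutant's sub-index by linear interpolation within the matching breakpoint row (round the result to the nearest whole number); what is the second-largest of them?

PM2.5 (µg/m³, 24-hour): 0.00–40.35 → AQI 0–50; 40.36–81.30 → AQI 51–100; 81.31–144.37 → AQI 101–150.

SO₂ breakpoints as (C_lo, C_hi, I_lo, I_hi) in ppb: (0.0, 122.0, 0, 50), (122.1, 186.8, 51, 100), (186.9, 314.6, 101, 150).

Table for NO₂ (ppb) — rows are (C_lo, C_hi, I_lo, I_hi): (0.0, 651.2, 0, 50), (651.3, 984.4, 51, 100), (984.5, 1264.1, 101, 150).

26

PM2.5: row 81.31–144.37 (AQI 101–150). (150−101)·(113.40−81.31)/(144.37−81.31) + 101 = 49·32.09/63.06 + 101 ≈ 125.94 → 126.
SO₂ 64.1: bracket 0.0–122.0 → index 0–50; slope 50/122.0, offset 64.1.
AQI = 0 + 50/122.0·64.1 ≈ 26.27 ⇒ 26.
NO₂ 304.6: bracket 0.0–651.2 → index 0–50; slope 50/651.2, offset 304.6.
AQI = 0 + 50/651.2·304.6 ≈ 23.39 ⇒ 23.
Sub-indices: PM2.5→126, SO₂→26, NO₂→23. Ranked high→low: 126, 26, 23. Second-highest sub-index = 26.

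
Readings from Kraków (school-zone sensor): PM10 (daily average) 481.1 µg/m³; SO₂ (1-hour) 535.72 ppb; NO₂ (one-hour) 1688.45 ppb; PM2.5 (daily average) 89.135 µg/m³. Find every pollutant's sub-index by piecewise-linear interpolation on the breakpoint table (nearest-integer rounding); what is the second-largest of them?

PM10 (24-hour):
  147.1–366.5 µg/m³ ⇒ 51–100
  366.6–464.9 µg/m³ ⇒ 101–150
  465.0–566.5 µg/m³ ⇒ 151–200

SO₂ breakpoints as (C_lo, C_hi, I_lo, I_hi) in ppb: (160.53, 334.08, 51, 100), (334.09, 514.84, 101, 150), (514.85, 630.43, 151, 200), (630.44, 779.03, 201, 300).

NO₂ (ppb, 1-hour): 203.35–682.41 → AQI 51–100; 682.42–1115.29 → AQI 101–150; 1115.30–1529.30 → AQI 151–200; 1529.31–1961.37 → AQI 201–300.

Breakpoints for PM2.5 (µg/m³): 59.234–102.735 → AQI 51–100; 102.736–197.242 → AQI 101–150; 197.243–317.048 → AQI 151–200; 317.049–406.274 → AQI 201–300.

160

PM10: row 465.0–566.5 (AQI 151–200). (200−151)·(481.1−465.0)/(566.5−465.0) + 151 = 49·16.1/101.5 + 151 ≈ 158.77 → 159.
SO₂: 535.72 lies in 514.85–630.43, so I_lo=151, I_hi=200, C_lo=514.85, C_hi=630.43.
(200−151)/(630.43−514.85) × (535.72−514.85) + 151 = 49/115.58 × 20.87 + 151 ≈ 159.85 → 160.
NO₂: 1688.45 lies in 1529.31–1961.37, so I_lo=201, I_hi=300, C_lo=1529.31, C_hi=1961.37.
(300−201)/(1961.37−1529.31) × (1688.45−1529.31) + 201 = 99/432.06 × 159.14 + 201 ≈ 237.46 → 237.
PM2.5 89.135: bracket 59.234–102.735 → index 51–100; slope 49/43.501, offset 29.901.
AQI = 51 + 49/43.501·29.901 ≈ 84.68 ⇒ 85.
Sub-indices: PM10→159, SO₂→160, NO₂→237, PM2.5→85. Ranked high→low: 237, 160, 159, 85. Second-highest sub-index = 160.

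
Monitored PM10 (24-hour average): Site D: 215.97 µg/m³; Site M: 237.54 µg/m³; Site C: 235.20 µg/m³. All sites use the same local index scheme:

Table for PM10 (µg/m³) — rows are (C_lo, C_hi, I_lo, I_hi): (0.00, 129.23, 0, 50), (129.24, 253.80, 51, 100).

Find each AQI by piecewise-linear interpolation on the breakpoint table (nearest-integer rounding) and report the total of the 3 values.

272

Site D: 215.97 ∈ [129.24, 253.80] ↔ index [51, 100].
51 + (215.97−129.24)·(100−51)/(253.80−129.24) = 51 + 86.73·49/124.56 ≈ 85.12, so AQI = 85.
Site M: 237.54 lies in 129.24–253.80, so I_lo=51, I_hi=100, C_lo=129.24, C_hi=253.80.
(100−51)/(253.80−129.24) × (237.54−129.24) + 51 = 49/124.56 × 108.30 + 51 ≈ 93.60 → 94.
Site C 235.20: bracket 129.24–253.80 → index 51–100; slope 49/124.56, offset 105.96.
AQI = 51 + 49/124.56·105.96 ≈ 92.68 ⇒ 93.
AQIs: Site D=85, Site M=94, Site C=93. Sum = 85 + 94 + 93 = 272.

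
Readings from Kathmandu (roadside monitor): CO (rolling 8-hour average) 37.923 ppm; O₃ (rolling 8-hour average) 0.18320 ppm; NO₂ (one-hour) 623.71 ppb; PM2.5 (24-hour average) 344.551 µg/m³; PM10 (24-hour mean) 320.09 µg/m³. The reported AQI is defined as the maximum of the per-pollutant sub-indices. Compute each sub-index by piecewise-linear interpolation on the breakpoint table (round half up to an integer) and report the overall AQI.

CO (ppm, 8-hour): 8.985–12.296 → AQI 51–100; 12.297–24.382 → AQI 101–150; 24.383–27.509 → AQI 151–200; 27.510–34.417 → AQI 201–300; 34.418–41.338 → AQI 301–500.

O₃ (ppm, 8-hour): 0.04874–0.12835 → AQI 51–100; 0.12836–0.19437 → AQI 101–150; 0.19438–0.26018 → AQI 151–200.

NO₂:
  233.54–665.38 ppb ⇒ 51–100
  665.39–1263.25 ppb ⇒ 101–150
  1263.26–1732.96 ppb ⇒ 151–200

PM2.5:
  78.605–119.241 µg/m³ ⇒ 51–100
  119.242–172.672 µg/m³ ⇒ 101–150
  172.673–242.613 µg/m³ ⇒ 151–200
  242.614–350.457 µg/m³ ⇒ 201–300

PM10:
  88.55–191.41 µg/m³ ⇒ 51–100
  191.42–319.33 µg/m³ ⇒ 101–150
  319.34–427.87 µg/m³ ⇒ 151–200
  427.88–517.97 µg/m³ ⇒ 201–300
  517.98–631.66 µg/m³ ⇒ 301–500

402

CO 37.923: bracket 34.418–41.338 → index 301–500; slope 199/6.920, offset 3.505.
AQI = 301 + 199/6.920·3.505 ≈ 401.79 ⇒ 402.
O₃: row 0.12836–0.19437 (AQI 101–150). (150−101)·(0.18320−0.12836)/(0.19437−0.12836) + 101 = 49·0.05484/0.06601 + 101 ≈ 141.71 → 142.
NO₂: 623.71 lies in 233.54–665.38, so I_lo=51, I_hi=100, C_lo=233.54, C_hi=665.38.
(100−51)/(665.38−233.54) × (623.71−233.54) + 51 = 49/431.84 × 390.17 + 51 ≈ 95.27 → 95.
PM2.5: row 242.614–350.457 (AQI 201–300). (300−201)·(344.551−242.614)/(350.457−242.614) + 201 = 99·101.937/107.843 + 201 ≈ 294.58 → 295.
PM10: 320.09 ∈ [319.34, 427.87] ↔ index [151, 200].
151 + (320.09−319.34)·(200−151)/(427.87−319.34) = 151 + 0.75·49/108.53 ≈ 151.34, so AQI = 151.
Sub-indices: CO→402, O₃→142, NO₂→95, PM2.5→295, PM10→151. Overall AQI = max = 402; dominant pollutant is CO.
AQI 402: Hazardous.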